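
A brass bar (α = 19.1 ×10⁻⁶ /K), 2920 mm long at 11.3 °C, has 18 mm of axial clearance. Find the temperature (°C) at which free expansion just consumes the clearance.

α·L₀·ΔT = 18.0 mm ⇒ ΔT = 18.0 / (19.1×10⁻⁶ × 2920.0) = 322.7 K.
T = 11.3 + 322.7 = 334.0 °C.

334 °C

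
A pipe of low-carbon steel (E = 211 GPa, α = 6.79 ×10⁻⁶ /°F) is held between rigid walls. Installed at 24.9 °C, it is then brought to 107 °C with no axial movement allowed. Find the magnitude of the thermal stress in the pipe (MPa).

α = 6.79×10⁻⁶/°F × 9/5 = 12.2×10⁻⁶/K.
ΔT = 82.10 K. Constrained thermal stress σ = E·α·ΔT = 211.0×10³ MPa × 12.2×10⁻⁶ × 82.10 = 212 MPa (compressive).

212 MPa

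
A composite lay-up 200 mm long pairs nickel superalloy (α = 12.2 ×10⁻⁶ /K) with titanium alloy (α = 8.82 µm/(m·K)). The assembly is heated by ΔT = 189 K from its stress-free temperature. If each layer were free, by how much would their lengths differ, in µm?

128 µm

Δα = |12.2 − 8.82|×10⁻⁶/K = 3.38×10⁻⁶/K.
ΔL_mismatch = Δα·L·ΔT = 3.38×10⁻⁶ × 200.0 mm × 189.0 K = 128 µm.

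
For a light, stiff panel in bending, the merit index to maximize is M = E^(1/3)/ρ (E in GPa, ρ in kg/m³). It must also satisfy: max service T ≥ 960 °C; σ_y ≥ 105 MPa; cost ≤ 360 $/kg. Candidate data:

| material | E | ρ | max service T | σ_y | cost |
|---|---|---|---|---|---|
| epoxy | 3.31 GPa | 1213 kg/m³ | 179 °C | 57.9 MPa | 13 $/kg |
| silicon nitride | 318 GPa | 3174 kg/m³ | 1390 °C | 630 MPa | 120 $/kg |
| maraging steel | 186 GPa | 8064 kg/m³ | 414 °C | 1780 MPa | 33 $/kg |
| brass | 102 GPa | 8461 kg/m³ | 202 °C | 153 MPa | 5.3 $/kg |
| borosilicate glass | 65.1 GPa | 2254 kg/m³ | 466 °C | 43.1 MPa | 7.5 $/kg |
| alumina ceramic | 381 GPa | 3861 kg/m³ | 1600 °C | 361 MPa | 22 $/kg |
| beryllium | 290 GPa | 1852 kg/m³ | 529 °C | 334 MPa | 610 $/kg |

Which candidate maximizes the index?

silicon nitride

Screen on constraints: max service T ≥ 960 °C; σ_y ≥ 105 MPa; cost ≤ 360 $/kg. Survivors: silicon nitride, alumina ceramic.
Evaluate M for each candidate:
  silicon nitride: M = 2.15×10⁻³
  alumina ceramic: M = 1.88×10⁻³
Silicon nitride has the largest M.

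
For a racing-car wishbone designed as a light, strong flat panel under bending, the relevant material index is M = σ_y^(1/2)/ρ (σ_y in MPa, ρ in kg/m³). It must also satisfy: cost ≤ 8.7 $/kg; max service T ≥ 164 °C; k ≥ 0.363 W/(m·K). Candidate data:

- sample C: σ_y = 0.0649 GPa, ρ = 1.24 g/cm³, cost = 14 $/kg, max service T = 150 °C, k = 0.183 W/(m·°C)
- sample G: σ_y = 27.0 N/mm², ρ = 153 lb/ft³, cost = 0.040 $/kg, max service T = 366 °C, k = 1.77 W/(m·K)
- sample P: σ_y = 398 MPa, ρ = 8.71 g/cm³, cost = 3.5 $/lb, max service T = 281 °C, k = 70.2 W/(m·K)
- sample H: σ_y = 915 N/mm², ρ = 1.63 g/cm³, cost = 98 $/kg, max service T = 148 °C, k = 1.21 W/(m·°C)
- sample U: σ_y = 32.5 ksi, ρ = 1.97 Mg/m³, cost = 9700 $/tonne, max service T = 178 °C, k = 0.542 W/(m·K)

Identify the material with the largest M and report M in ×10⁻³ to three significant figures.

Screen on constraints: cost ≤ 8.7 $/kg; max service T ≥ 164 °C; k ≥ 0.363 W/(m·K). Survivors: sample G, sample P.
Putting every candidate on a common basis:
  sample G: σ_y = 27.00 MPa, ρ = 2451 kg/m³
  sample P: σ_y = 398.0 MPa, ρ = 8710 kg/m³
  sample P: M = 2.29×10⁻³
  sample G: M = 2.12×10⁻³
Highest index: sample P.

sample P, M = 2.29×10⁻³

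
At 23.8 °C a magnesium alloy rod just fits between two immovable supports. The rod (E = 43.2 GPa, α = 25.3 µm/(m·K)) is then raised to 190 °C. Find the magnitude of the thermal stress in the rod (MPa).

182 MPa

ΔT = 166.2 K. Constrained thermal stress σ = E·α·ΔT = 43.20×10³ MPa × 25.3×10⁻⁶ × 166.2 = 182 MPa (compressive).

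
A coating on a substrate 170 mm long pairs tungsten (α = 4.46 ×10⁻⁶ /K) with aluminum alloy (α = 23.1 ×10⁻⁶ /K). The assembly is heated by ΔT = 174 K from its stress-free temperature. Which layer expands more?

α(tungsten) = 4.46×10⁻⁶/K vs α(aluminum alloy) = 23.1×10⁻⁶/K.
Higher α expands more for the same ΔT: aluminum alloy.

aluminum alloy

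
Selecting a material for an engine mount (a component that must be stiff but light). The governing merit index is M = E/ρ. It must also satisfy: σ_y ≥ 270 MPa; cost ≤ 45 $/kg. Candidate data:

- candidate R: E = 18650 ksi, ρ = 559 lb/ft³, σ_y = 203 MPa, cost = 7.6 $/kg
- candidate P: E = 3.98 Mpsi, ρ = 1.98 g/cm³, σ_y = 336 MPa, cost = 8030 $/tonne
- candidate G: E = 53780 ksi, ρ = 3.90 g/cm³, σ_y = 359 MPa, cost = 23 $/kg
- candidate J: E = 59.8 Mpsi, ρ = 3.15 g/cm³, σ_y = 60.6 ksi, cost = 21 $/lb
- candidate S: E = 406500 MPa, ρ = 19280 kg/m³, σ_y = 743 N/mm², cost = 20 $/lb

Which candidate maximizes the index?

Screen on constraints: σ_y ≥ 270 MPa; cost ≤ 45 $/kg. Survivors: candidate P, candidate G, candidate S.
After converting to SI:
  candidate P: E = 27.44 GPa, ρ = 1980 kg/m³
  candidate G: E = 370.8 GPa, ρ = 3900 kg/m³
  candidate S: E = 406.5 GPa, ρ = 19280 kg/m³
  candidate G: M = 95.1 MN·m/kg
  candidate S: M = 21.1 MN·m/kg
  candidate P: M = 13.9 MN·m/kg
Highest index: candidate G.

candidate G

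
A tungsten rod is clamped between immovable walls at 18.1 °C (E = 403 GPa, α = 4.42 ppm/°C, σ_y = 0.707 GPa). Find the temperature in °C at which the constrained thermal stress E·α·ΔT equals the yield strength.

415 °C

σ_y = 0.707 GPa = 707.0 MPa.
E·α·ΔT = 707.0 MPa ⇒ ΔT = 707.0 / (403.0×10³ × 4.42×10⁻⁶) = 396.9 K.
T = 18.1 + 396.9 = 415.0 °C.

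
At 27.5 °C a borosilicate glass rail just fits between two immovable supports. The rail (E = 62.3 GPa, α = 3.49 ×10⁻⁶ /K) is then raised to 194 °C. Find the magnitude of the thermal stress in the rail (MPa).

ΔT = 166.5 K. Constrained thermal stress σ = E·α·ΔT = 62.30×10³ MPa × 3.49×10⁻⁶ × 166.5 = 36.2 MPa (compressive).

36.2 MPa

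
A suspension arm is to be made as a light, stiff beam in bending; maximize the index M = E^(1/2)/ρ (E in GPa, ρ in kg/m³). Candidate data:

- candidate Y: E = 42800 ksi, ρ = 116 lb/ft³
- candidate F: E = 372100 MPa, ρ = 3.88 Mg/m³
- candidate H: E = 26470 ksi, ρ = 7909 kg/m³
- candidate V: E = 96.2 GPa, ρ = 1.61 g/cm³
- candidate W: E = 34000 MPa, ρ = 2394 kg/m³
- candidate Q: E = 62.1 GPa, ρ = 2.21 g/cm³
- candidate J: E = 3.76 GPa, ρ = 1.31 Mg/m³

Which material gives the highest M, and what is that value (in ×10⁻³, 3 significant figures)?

candidate Y, M = 9.24×10⁻³

Convert each candidate to consistent units, then evaluate M:
  candidate Y: E = 295.1 GPa, ρ = 1858 kg/m³
  candidate F: E = 372.1 GPa, ρ = 3880 kg/m³
  candidate H: E = 182.5 GPa, ρ = 7909 kg/m³
  candidate V: E = 96.20 GPa, ρ = 1610 kg/m³
  candidate W: E = 34.00 GPa, ρ = 2394 kg/m³
  candidate Q: E = 62.10 GPa, ρ = 2210 kg/m³
  candidate J: E = 3.760 GPa, ρ = 1310 kg/m³
  candidate Y: M = 9.24×10⁻³
  candidate V: M = 6.09×10⁻³
  candidate F: M = 4.97×10⁻³
  candidate Q: M = 3.57×10⁻³
  candidate W: M = 2.44×10⁻³
  candidate H: M = 1.71×10⁻³
  candidate J: M = 1.48×10⁻³
Highest index: candidate Y.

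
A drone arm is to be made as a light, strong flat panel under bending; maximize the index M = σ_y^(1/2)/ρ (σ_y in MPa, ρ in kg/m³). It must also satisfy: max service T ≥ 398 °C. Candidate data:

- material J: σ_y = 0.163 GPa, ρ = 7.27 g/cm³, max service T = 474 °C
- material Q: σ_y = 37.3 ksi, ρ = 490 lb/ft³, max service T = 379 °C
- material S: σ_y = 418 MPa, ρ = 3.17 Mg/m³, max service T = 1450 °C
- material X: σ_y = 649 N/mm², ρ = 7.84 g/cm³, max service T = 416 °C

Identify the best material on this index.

material S

Screen on constraints: max service T ≥ 398 °C. Survivors: material J, material S, material X.
Putting every candidate on a common basis:
  material J: σ_y = 163.0 MPa, ρ = 7270 kg/m³
  material S: σ_y = 418.0 MPa, ρ = 3170 kg/m³
  material X: σ_y = 649.0 MPa, ρ = 7840 kg/m³
  material S: M = 6.45×10⁻³
  material X: M = 3.25×10⁻³
  material J: M = 1.76×10⁻³
The maximum is for material S.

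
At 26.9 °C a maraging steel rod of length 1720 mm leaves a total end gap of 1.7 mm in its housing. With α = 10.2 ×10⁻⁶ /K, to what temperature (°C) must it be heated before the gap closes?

124 °C

α·L₀·ΔT = 1.7 mm ⇒ ΔT = 1.7 / (10.2×10⁻⁶ × 1720.0) = 96.90 K.
T = 26.9 + 96.90 = 123.8 °C.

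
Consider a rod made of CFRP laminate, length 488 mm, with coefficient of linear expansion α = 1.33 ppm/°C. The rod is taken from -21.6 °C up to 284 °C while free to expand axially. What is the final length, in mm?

488.20 mm

ΔT = 284 − (-21.6) = 305.6 K.
ΔL = α·L₀·ΔT = 1.33×10⁻⁶ × 488 mm × 305.6 K = 0.198 mm.
L = L₀ + ΔL = 488 + 0.198 = 488.20 mm.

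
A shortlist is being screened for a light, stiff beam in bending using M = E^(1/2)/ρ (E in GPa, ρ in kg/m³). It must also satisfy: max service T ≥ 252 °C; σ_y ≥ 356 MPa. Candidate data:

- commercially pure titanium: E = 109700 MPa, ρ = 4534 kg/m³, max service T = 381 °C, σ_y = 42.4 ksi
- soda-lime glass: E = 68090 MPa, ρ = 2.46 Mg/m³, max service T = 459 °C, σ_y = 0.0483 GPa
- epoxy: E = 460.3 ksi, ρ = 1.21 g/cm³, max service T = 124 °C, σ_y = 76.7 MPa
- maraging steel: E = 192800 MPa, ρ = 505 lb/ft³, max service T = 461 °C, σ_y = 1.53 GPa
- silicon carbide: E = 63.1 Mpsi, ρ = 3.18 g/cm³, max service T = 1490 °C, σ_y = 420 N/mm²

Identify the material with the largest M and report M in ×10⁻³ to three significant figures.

Screen on constraints: max service T ≥ 252 °C; σ_y ≥ 356 MPa. Survivors: maraging steel, silicon carbide.
Normalizing units and computing the index:
  maraging steel: E = 192.8 GPa, ρ = 8089 kg/m³
  silicon carbide: E = 435.1 GPa, ρ = 3180 kg/m³
  silicon carbide: M = 6.56×10⁻³
  maraging steel: M = 1.72×10⁻³
Highest index: silicon carbide.

silicon carbide, M = 6.56×10⁻³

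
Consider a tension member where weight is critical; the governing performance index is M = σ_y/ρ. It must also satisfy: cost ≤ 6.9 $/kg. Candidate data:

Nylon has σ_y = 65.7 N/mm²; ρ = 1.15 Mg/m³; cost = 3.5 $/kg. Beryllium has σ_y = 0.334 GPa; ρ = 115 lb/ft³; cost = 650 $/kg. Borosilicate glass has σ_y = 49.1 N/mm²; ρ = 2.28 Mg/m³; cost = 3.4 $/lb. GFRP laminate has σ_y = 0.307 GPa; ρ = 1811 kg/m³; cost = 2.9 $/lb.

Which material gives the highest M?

GFRP laminate

Screen on constraints: cost ≤ 6.9 $/kg. Survivors: nylon, GFRP laminate.
Putting every candidate on a common basis:
  nylon: σ_y = 65.70 MPa, ρ = 1150 kg/m³
  GFRP laminate: σ_y = 307.0 MPa, ρ = 1811 kg/m³
  GFRP laminate: M = 170 kN·m/kg
  nylon: M = 57.1 kN·m/kg
GFRP laminate has the largest M.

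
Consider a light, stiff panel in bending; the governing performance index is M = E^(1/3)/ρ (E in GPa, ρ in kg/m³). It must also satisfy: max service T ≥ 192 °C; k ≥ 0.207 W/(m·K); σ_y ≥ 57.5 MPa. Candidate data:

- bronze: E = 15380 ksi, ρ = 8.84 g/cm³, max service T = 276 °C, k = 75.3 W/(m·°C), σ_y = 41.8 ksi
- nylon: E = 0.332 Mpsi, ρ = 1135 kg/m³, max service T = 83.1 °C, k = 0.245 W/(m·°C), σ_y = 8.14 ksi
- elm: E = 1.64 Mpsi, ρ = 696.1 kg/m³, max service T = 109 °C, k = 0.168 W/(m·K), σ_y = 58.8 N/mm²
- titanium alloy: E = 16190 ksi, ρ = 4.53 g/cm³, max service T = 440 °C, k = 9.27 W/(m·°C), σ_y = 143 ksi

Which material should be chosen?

titanium alloy

Screen on constraints: max service T ≥ 192 °C; k ≥ 0.207 W/(m·K); σ_y ≥ 57.5 MPa. Survivors: bronze, titanium alloy.
Normalizing units and computing the index:
  bronze: E = 106.0 GPa, ρ = 8840 kg/m³
  titanium alloy: E = 111.6 GPa, ρ = 4530 kg/m³
  titanium alloy: M = 1.06×10⁻³
  bronze: M = 0.535×10⁻³
Highest index: titanium alloy.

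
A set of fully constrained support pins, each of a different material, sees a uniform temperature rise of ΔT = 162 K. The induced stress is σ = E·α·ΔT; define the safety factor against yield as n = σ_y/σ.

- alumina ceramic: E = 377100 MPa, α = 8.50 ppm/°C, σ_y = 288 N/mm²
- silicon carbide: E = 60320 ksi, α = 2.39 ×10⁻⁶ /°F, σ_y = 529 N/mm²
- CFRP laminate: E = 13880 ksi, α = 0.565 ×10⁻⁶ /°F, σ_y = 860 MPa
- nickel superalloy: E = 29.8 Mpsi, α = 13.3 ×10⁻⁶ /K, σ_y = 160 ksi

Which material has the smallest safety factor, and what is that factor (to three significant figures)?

alumina ceramic, n = 0.555

Per material, after unit conversion:
  alumina ceramic: E = 377.1, α = 8.50, σ_y = 288.0 → σ = 519 MPa, n = 0.555
  silicon carbide: E = 415.9, α = 4.30, σ_y = 529.0 → σ = 290 MPa, n = 1.83
  CFRP laminate: E = 95.70, α = 1.02, σ_y = 860.0 → σ = 15.8 MPa, n = 54.5
  nickel superalloy: E = 205.5, α = 13.3, σ_y = 1103 → σ = 443 MPa, n = 2.49
Smallest n: alumina ceramic with n = 0.555.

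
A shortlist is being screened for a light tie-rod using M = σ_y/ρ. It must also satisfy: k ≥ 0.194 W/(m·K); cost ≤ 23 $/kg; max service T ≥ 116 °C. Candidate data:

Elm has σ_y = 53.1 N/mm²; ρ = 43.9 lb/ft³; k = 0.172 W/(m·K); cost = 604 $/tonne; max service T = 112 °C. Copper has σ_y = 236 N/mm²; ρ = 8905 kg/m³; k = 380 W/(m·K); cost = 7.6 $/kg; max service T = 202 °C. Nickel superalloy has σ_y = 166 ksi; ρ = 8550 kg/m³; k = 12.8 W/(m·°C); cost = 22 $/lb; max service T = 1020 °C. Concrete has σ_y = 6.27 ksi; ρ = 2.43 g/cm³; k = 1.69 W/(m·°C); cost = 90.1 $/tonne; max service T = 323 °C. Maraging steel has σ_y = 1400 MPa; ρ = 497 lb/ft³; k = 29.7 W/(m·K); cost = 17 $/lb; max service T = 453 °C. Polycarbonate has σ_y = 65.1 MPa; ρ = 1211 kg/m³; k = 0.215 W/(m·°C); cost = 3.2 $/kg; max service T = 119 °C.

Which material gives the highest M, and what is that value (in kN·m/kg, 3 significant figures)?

polycarbonate, M = 53.8 kN·m/kg

Screen on constraints: k ≥ 0.194 W/(m·K); cost ≤ 23 $/kg; max service T ≥ 116 °C. Survivors: copper, concrete, polycarbonate.
Normalizing units and computing the index:
  copper: σ_y = 236.0 MPa, ρ = 8905 kg/m³
  concrete: σ_y = 43.23 MPa, ρ = 2430 kg/m³
  polycarbonate: σ_y = 65.10 MPa, ρ = 1211 kg/m³
  polycarbonate: M = 53.8 kN·m/kg
  copper: M = 26.5 kN·m/kg
  concrete: M = 17.8 kN·m/kg
Polycarbonate has the largest M.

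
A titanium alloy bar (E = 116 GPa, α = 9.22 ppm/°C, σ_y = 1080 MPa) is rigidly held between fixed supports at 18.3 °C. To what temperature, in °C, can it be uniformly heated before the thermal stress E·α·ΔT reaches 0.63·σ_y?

E·α·ΔT = 680.4 MPa ⇒ ΔT = 680.4 / (116.0×10³ × 9.22×10⁻⁶) = 636.2 K.
T = 18.3 + 636.2 = 654.5 °C.

654 °C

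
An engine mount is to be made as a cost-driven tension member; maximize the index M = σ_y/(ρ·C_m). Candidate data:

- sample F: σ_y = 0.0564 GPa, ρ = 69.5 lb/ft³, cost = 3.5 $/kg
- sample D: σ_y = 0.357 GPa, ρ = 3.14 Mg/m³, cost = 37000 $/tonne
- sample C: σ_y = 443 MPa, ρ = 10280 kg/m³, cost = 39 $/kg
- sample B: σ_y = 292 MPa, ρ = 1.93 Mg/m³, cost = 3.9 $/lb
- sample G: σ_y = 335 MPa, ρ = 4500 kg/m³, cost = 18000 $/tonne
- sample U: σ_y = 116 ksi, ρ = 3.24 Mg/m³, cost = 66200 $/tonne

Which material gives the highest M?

sample B

After converting to SI:
  sample F: σ_y = 56.40 MPa, ρ = 1113 kg/m³, cost = 3.500 $/kg
  sample D: σ_y = 357.0 MPa, ρ = 3140 kg/m³, cost = 37.00 $/kg
  sample C: σ_y = 443.0 MPa, ρ = 10280 kg/m³, cost = 39.00 $/kg
  sample B: σ_y = 292.0 MPa, ρ = 1930 kg/m³, cost = 8.598 $/kg
  sample G: σ_y = 335.0 MPa, ρ = 4500 kg/m³, cost = 18.00 $/kg
  sample U: σ_y = 799.8 MPa, ρ = 3240 kg/m³, cost = 66.20 $/kg
  sample B: M = 17.6 kN·m per $
  sample F: M = 14.5 kN·m per $
  sample G: M = 4.14 kN·m per $
  sample U: M = 3.73 kN·m per $
  sample D: M = 3.07 kN·m per $
  sample C: M = 1.10 kN·m per $
The maximum is for sample B.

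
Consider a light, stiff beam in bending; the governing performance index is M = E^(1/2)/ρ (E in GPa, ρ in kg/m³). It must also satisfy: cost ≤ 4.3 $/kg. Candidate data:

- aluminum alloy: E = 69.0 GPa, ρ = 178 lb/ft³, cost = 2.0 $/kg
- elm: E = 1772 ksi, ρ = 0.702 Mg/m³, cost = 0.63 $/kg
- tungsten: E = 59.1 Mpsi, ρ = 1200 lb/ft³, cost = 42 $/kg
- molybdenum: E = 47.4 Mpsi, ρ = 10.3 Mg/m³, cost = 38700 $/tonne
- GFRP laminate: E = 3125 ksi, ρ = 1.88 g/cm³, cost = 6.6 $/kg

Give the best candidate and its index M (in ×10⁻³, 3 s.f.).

elm, M = 4.98×10⁻³

Screen on constraints: cost ≤ 4.3 $/kg. Survivors: aluminum alloy, elm.
After converting to SI:
  aluminum alloy: E = 69.00 GPa, ρ = 2851 kg/m³
  elm: E = 12.22 GPa, ρ = 702.0 kg/m³
  elm: M = 4.98×10⁻³
  aluminum alloy: M = 2.91×10⁻³
Elm has the largest M.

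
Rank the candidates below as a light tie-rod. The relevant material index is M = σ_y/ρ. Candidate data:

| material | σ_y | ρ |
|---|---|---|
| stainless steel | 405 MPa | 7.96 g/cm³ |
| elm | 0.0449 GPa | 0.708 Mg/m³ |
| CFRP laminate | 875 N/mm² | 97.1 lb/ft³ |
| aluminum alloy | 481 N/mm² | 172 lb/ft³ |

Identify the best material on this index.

CFRP laminate

After converting to SI:
  stainless steel: σ_y = 405.0 MPa, ρ = 7960 kg/m³
  elm: σ_y = 44.90 MPa, ρ = 708.0 kg/m³
  CFRP laminate: σ_y = 875.0 MPa, ρ = 1555 kg/m³
  aluminum alloy: σ_y = 481.0 MPa, ρ = 2755 kg/m³
  CFRP laminate: M = 563 kN·m/kg
  aluminum alloy: M = 175 kN·m/kg
  elm: M = 63.4 kN·m/kg
  stainless steel: M = 50.9 kN·m/kg
Highest index: CFRP laminate.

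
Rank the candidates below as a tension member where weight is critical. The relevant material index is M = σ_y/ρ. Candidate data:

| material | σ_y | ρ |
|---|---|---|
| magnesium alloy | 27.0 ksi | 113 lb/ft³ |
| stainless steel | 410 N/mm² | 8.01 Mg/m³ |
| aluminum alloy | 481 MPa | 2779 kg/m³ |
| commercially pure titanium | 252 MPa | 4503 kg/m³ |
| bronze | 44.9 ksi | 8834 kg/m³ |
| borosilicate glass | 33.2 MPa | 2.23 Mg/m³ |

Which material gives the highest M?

Putting every candidate on a common basis:
  magnesium alloy: σ_y = 186.2 MPa, ρ = 1810 kg/m³
  stainless steel: σ_y = 410.0 MPa, ρ = 8010 kg/m³
  aluminum alloy: σ_y = 481.0 MPa, ρ = 2779 kg/m³
  commercially pure titanium: σ_y = 252.0 MPa, ρ = 4503 kg/m³
  bronze: σ_y = 309.6 MPa, ρ = 8834 kg/m³
  borosilicate glass: σ_y = 33.20 MPa, ρ = 2230 kg/m³
  aluminum alloy: M = 173 kN·m/kg
  magnesium alloy: M = 103 kN·m/kg
  commercially pure titanium: M = 56.0 kN·m/kg
  stainless steel: M = 51.2 kN·m/kg
  bronze: M = 35.0 kN·m/kg
  borosilicate glass: M = 14.9 kN·m/kg
Highest index: aluminum alloy.

aluminum alloy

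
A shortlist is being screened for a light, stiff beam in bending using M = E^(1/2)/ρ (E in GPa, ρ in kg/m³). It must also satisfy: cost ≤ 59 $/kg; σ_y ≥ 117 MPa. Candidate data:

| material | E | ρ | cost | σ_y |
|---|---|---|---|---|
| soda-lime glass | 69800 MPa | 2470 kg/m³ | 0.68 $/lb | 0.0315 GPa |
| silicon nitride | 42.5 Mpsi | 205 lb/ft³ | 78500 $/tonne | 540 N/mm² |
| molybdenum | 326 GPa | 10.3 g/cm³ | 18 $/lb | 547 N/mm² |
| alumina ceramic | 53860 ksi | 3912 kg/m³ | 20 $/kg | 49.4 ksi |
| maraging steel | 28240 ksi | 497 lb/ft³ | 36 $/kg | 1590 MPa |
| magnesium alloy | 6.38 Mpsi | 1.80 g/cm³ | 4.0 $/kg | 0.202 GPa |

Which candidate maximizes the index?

alumina ceramic

Screen on constraints: cost ≤ 59 $/kg; σ_y ≥ 117 MPa. Survivors: molybdenum, alumina ceramic, maraging steel, magnesium alloy.
In SI units:
  molybdenum: E = 326.0 GPa, ρ = 10300 kg/m³
  alumina ceramic: E = 371.4 GPa, ρ = 3912 kg/m³
  maraging steel: E = 194.7 GPa, ρ = 7961 kg/m³
  magnesium alloy: E = 43.99 GPa, ρ = 1800 kg/m³
  alumina ceramic: M = 4.93×10⁻³
  magnesium alloy: M = 3.68×10⁻³
  molybdenum: M = 1.75×10⁻³
  maraging steel: M = 1.75×10⁻³
Alumina ceramic ranks first.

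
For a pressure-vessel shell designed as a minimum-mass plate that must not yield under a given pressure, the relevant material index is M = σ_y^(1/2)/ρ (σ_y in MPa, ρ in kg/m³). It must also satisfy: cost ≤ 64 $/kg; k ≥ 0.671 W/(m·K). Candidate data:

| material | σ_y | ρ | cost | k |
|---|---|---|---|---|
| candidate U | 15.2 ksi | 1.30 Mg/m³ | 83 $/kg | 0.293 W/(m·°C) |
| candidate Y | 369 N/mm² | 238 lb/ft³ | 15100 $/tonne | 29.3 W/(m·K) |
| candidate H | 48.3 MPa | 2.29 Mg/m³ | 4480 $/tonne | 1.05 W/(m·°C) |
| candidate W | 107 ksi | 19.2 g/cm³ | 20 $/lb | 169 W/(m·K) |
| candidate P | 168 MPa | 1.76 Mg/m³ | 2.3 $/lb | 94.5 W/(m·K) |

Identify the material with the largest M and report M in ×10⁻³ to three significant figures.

candidate P, M = 7.36×10⁻³

Screen on constraints: cost ≤ 64 $/kg; k ≥ 0.671 W/(m·K). Survivors: candidate Y, candidate H, candidate W, candidate P.
After converting to SI:
  candidate Y: σ_y = 369.0 MPa, ρ = 3812 kg/m³
  candidate H: σ_y = 48.30 MPa, ρ = 2290 kg/m³
  candidate W: σ_y = 737.7 MPa, ρ = 19200 kg/m³
  candidate P: σ_y = 168.0 MPa, ρ = 1760 kg/m³
  candidate P: M = 7.36×10⁻³
  candidate Y: M = 5.04×10⁻³
  candidate H: M = 3.03×10⁻³
  candidate W: M = 1.41×10⁻³
The maximum is for candidate P.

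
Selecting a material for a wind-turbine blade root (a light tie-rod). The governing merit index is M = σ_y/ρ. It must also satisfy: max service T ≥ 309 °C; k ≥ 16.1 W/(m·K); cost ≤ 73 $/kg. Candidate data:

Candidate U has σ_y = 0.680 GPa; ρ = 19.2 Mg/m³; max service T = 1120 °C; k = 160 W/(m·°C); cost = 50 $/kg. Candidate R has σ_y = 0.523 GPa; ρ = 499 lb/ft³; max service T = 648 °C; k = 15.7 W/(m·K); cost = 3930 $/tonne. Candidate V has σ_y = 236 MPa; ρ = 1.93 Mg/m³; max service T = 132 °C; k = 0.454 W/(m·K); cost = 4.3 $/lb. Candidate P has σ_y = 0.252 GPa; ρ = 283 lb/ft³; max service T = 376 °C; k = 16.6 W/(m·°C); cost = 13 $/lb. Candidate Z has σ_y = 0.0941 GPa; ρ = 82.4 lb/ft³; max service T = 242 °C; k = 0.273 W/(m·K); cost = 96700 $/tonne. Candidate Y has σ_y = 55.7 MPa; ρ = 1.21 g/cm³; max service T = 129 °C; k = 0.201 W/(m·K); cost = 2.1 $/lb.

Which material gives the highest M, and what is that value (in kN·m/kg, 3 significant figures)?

Screen on constraints: max service T ≥ 309 °C; k ≥ 16.1 W/(m·K); cost ≤ 73 $/kg. Survivors: candidate U, candidate P.
Normalizing units and computing the index:
  candidate U: σ_y = 680.0 MPa, ρ = 19200 kg/m³
  candidate P: σ_y = 252.0 MPa, ρ = 4533 kg/m³
  candidate P: M = 55.6 kN·m/kg
  candidate U: M = 35.4 kN·m/kg
Highest index: candidate P.

candidate P, M = 55.6 kN·m/kg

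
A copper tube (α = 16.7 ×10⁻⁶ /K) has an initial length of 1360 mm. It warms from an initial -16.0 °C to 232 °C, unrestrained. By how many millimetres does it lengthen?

5.63 mm

ΔT = 232 − (-16.0) = 248.0 K.
ΔL = α·L₀·ΔT = 16.7×10⁻⁶ × 1360 mm × 248.0 K = 5.63 mm.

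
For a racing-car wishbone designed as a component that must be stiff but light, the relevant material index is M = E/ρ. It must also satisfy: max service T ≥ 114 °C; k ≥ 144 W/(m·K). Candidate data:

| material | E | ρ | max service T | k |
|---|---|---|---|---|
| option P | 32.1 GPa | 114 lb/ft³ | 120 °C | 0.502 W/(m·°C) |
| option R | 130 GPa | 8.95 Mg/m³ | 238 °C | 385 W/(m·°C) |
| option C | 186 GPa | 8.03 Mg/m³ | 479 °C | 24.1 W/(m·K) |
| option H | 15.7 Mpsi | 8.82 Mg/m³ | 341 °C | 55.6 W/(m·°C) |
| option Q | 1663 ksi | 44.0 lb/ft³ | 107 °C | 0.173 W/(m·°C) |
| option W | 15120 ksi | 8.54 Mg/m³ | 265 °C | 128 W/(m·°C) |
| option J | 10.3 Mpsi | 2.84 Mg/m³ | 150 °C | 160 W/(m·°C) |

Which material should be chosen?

Screen on constraints: max service T ≥ 114 °C; k ≥ 144 W/(m·K). Survivors: option R, option J.
Normalizing units and computing the index:
  option R: E = 130.0 GPa, ρ = 8950 kg/m³
  option J: E = 71.02 GPa, ρ = 2840 kg/m³
  option J: M = 25.0 MN·m/kg
  option R: M = 14.5 MN·m/kg
Option J ranks first.

option J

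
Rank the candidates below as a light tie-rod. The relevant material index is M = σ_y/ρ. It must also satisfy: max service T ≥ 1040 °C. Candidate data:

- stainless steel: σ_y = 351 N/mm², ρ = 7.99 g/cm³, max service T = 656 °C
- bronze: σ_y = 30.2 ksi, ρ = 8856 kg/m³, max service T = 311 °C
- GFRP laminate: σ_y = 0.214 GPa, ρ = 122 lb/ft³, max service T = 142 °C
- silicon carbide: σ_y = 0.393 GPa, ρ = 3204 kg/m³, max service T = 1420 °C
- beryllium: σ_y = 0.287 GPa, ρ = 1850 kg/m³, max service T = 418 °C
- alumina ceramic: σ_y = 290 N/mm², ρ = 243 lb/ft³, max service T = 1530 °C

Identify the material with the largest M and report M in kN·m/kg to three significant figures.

Screen on constraints: max service T ≥ 1040 °C. Survivors: silicon carbide, alumina ceramic.
After converting to SI:
  silicon carbide: σ_y = 393.0 MPa, ρ = 3204 kg/m³
  alumina ceramic: σ_y = 290.0 MPa, ρ = 3892 kg/m³
  silicon carbide: M = 123 kN·m/kg
  alumina ceramic: M = 74.5 kN·m/kg
Silicon carbide has the largest M.

silicon carbide, M = 123 kN·m/kg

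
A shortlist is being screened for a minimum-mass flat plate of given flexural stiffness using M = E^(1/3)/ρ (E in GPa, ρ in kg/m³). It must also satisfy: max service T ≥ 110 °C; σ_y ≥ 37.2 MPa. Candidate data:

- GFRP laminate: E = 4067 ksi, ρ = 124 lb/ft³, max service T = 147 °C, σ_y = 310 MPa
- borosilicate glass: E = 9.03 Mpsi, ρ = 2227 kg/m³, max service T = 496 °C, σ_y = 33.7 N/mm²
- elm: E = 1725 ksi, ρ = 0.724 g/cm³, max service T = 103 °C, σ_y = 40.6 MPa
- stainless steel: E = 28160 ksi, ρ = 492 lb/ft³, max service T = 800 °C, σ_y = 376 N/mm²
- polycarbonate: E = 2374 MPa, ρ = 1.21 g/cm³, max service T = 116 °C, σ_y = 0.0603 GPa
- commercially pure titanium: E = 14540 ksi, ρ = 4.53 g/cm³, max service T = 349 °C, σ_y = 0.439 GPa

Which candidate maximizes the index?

Screen on constraints: max service T ≥ 110 °C; σ_y ≥ 37.2 MPa. Survivors: GFRP laminate, stainless steel, polycarbonate, commercially pure titanium.
Normalizing units and computing the index:
  GFRP laminate: E = 28.04 GPa, ρ = 1986 kg/m³
  stainless steel: E = 194.2 GPa, ρ = 7881 kg/m³
  polycarbonate: E = 2.374 GPa, ρ = 1210 kg/m³
  commercially pure titanium: E = 100.2 GPa, ρ = 4530 kg/m³
  GFRP laminate: M = 1.53×10⁻³
  polycarbonate: M = 1.10×10⁻³
  commercially pure titanium: M = 1.03×10⁻³
  stainless steel: M = 0.735×10⁻³
GFRP laminate has the largest M.

GFRP laminate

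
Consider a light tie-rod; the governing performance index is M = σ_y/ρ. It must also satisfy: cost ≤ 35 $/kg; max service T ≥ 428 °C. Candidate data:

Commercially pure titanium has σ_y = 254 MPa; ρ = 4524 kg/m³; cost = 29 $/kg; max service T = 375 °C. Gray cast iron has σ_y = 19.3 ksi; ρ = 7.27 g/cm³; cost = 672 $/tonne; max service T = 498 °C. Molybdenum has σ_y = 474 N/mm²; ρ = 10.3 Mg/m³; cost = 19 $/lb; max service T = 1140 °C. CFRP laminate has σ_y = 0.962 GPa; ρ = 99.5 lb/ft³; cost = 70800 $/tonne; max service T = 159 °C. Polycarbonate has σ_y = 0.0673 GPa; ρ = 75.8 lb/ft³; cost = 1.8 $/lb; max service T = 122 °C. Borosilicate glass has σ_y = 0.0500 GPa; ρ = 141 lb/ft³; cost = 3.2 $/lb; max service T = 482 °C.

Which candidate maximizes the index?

Screen on constraints: cost ≤ 35 $/kg; max service T ≥ 428 °C. Survivors: gray cast iron, borosilicate glass.
After converting to SI:
  gray cast iron: σ_y = 133.1 MPa, ρ = 7270 kg/m³
  borosilicate glass: σ_y = 50.00 MPa, ρ = 2259 kg/m³
  borosilicate glass: M = 22.1 kN·m/kg
  gray cast iron: M = 18.3 kN·m/kg
Borosilicate glass ranks first.

borosilicate glass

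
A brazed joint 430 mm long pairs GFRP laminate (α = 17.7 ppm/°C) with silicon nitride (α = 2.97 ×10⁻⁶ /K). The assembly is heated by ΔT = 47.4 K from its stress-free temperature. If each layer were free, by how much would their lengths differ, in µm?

Δα = |17.7 − 2.97|×10⁻⁶/K = 14.7×10⁻⁶/K.
ΔL_mismatch = Δα·L·ΔT = 14.7×10⁻⁶ × 430.0 mm × 47.4 K = 300 µm.

300 µm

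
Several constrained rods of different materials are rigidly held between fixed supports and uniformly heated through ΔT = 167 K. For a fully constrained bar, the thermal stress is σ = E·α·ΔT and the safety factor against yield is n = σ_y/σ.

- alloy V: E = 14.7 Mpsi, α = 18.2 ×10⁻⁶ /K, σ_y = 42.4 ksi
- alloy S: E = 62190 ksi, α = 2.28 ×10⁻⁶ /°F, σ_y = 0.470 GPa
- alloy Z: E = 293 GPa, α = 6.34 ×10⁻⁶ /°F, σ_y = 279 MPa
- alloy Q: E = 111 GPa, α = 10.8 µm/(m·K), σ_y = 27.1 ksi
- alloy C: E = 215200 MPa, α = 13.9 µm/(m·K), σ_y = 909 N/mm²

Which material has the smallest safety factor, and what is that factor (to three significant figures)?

Per material, after unit conversion:
  alloy V: E = 101.4, α = 18.2, σ_y = 292.3 → σ = 308 MPa, n = 0.949
  alloy S: E = 428.8, α = 4.10, σ_y = 470.0 → σ = 294 MPa, n = 1.60
  alloy Z: E = 293.0, α = 11.4, σ_y = 279.0 → σ = 558 MPa, n = 0.500
  alloy Q: E = 111.0, α = 10.8, σ_y = 186.8 → σ = 200 MPa, n = 0.933
  alloy C: E = 215.2, α = 13.9, σ_y = 909.0 → σ = 500 MPa, n = 1.82
Alloy Z has the lowest safety factor, n = 0.500.

alloy Z, n = 0.500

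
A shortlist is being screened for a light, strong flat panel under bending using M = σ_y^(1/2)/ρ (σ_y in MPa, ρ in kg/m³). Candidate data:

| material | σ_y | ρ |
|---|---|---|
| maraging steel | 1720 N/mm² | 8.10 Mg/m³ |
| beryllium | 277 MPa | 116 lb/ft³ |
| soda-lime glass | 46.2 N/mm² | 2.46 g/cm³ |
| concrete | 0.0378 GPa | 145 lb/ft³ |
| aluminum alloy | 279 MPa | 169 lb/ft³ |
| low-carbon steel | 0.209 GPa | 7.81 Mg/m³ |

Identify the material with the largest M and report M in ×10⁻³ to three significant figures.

In SI units:
  maraging steel: σ_y = 1720 MPa, ρ = 8100 kg/m³
  beryllium: σ_y = 277.0 MPa, ρ = 1858 kg/m³
  soda-lime glass: σ_y = 46.20 MPa, ρ = 2460 kg/m³
  concrete: σ_y = 37.80 MPa, ρ = 2323 kg/m³
  aluminum alloy: σ_y = 279.0 MPa, ρ = 2707 kg/m³
  low-carbon steel: σ_y = 209.0 MPa, ρ = 7810 kg/m³
  beryllium: M = 8.96×10⁻³
  aluminum alloy: M = 6.17×10⁻³
  maraging steel: M = 5.12×10⁻³
  soda-lime glass: M = 2.76×10⁻³
  concrete: M = 2.65×10⁻³
  low-carbon steel: M = 1.85×10⁻³
Beryllium ranks first.

beryllium, M = 8.96×10⁻³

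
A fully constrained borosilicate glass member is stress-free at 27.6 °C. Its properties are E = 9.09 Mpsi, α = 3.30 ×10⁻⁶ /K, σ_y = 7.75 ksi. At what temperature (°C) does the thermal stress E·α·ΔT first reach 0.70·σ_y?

E = 9.09 Mpsi = 62.67 GPa.
σ_y = 7.75 ksi = 53.43 MPa.
E·α·ΔT = 37.40 MPa ⇒ ΔT = 37.40 / (62.67×10³ × 3.30×10⁻⁶) = 180.9 K.
T = 27.6 + 180.9 = 208.5 °C.

208 °C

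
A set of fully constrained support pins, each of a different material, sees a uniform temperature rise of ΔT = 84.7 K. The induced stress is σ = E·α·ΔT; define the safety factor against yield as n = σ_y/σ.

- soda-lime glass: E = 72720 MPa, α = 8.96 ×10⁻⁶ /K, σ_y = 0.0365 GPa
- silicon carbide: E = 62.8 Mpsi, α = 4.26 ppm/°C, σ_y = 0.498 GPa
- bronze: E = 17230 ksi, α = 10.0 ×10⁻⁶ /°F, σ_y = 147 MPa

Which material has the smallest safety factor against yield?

Per material, after unit conversion:
  soda-lime glass: E = 72.72, α = 8.96, σ_y = 36.50 → σ = 55.2 MPa, n = 0.661
  silicon carbide: E = 433.0, α = 4.26, σ_y = 498.0 → σ = 156 MPa, n = 3.19
  bronze: E = 118.8, α = 18.0, σ_y = 147.0 → σ = 181 MPa, n = 0.812
Smallest n: soda-lime glass with n = 0.661.

soda-lime glass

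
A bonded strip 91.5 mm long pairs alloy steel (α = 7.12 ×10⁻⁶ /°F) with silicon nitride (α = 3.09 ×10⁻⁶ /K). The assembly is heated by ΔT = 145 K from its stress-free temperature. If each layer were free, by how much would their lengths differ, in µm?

alloy steel: α = 7.12×10⁻⁶/°F × 9/5 = 12.8×10⁻⁶/K.
Δα = |12.8 − 3.09|×10⁻⁶/K = 9.73×10⁻⁶/K.
ΔL_mismatch = Δα·L·ΔT = 9.73×10⁻⁶ × 91.5 mm × 145.0 K = 129 µm.

129 µm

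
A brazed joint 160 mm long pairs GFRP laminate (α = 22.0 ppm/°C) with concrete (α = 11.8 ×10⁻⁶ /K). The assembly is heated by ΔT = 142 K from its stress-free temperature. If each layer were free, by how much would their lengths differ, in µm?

Δα = |22.0 − 11.8|×10⁻⁶/K = 10.2×10⁻⁶/K.
ΔL_mismatch = Δα·L·ΔT = 10.2×10⁻⁶ × 160.0 mm × 142.0 K = 232 µm.

232 µm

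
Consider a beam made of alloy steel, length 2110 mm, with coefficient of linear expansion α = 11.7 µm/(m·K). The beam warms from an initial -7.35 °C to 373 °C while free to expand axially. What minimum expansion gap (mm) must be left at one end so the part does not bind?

9.39 mm

ΔT = 373 − (-7.35) = 380.4 K.
ΔL = α·L₀·ΔT = 11.7×10⁻⁶ × 2110 mm × 380.4 K = 9.39 mm.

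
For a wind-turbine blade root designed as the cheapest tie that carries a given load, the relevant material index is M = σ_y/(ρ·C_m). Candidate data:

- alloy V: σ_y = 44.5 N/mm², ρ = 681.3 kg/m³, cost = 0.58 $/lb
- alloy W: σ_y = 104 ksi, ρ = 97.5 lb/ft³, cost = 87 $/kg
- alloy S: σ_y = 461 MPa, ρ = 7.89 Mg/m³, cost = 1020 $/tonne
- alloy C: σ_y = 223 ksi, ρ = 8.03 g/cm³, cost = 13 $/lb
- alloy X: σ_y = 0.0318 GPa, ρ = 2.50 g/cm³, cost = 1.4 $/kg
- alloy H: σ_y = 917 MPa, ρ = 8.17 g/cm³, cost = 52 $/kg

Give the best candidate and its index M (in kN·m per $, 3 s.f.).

alloy S, M = 57.3 kN·m per $

Putting every candidate on a common basis:
  alloy V: σ_y = 44.50 MPa, ρ = 681.3 kg/m³, cost = 1.279 $/kg
  alloy W: σ_y = 717.1 MPa, ρ = 1562 kg/m³, cost = 87.00 $/kg
  alloy S: σ_y = 461.0 MPa, ρ = 7890 kg/m³, cost = 1.020 $/kg
  alloy C: σ_y = 1538 MPa, ρ = 8030 kg/m³, cost = 28.66 $/kg
  alloy X: σ_y = 31.80 MPa, ρ = 2500 kg/m³, cost = 1.400 $/kg
  alloy H: σ_y = 917.0 MPa, ρ = 8170 kg/m³, cost = 52.00 $/kg
  alloy S: M = 57.3 kN·m per $
  alloy V: M = 51.1 kN·m per $
  alloy X: M = 9.09 kN·m per $
  alloy C: M = 6.68 kN·m per $
  alloy W: M = 5.28 kN·m per $
  alloy H: M = 2.16 kN·m per $
The maximum is for alloy S.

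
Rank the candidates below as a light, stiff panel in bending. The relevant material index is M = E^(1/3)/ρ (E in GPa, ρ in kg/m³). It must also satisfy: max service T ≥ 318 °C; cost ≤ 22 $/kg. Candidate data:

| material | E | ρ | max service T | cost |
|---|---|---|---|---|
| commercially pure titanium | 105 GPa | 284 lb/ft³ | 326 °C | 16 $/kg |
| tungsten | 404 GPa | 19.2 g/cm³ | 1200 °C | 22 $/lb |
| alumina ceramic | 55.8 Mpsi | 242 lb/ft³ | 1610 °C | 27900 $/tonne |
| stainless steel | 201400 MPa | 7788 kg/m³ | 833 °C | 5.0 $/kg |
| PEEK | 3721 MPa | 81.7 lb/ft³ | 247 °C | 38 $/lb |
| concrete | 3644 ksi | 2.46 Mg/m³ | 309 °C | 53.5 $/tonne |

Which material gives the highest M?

Screen on constraints: max service T ≥ 318 °C; cost ≤ 22 $/kg. Survivors: commercially pure titanium, stainless steel.
Putting every candidate on a common basis:
  commercially pure titanium: E = 105.0 GPa, ρ = 4549 kg/m³
  stainless steel: E = 201.4 GPa, ρ = 7788 kg/m³
  commercially pure titanium: M = 1.04×10⁻³
  stainless steel: M = 0.753×10⁻³
Commercially pure titanium has the largest M.

commercially pure titanium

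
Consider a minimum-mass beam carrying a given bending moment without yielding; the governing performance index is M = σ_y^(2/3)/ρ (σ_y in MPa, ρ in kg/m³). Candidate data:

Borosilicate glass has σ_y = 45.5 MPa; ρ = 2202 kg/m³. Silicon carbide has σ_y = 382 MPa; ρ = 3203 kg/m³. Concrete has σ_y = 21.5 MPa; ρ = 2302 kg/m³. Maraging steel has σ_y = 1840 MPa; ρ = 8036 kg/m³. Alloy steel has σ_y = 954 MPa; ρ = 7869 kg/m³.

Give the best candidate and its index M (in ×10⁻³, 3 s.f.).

maraging steel, M = 18.7×10⁻³

Computing M directly (units already consistent):
  maraging steel: M = 18.7×10⁻³
  silicon carbide: M = 16.4×10⁻³
  alloy steel: M = 12.3×10⁻³
  borosilicate glass: M = 5.79×10⁻³
  concrete: M = 3.36×10⁻³
Maraging steel ranks first.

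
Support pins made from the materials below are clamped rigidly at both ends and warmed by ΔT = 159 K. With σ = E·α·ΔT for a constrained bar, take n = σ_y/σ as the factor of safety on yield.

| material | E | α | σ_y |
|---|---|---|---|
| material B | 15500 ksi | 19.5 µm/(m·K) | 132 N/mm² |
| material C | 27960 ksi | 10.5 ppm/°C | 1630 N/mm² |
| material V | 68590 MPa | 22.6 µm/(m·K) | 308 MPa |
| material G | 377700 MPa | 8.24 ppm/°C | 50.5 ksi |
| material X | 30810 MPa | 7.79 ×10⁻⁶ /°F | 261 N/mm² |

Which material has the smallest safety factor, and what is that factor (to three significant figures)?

In consistent units (E in GPa, α in ×10⁻⁶/K, σ_y in MPa):
  material B: E = 106.9, α = 19.5, σ_y = 132.0 → σ = 331 MPa, n = 0.398
  material C: E = 192.8, α = 10.5, σ_y = 1630 → σ = 322 MPa, n = 5.06
  material V: E = 68.59, α = 22.6, σ_y = 308.0 → σ = 246 MPa, n = 1.25
  material G: E = 377.7, α = 8.24, σ_y = 348.2 → σ = 495 MPa, n = 0.704
  material X: E = 30.81, α = 14.0, σ_y = 261.0 → σ = 68.7 MPa, n = 3.80
Smallest n: material B with n = 0.398.

material B, n = 0.398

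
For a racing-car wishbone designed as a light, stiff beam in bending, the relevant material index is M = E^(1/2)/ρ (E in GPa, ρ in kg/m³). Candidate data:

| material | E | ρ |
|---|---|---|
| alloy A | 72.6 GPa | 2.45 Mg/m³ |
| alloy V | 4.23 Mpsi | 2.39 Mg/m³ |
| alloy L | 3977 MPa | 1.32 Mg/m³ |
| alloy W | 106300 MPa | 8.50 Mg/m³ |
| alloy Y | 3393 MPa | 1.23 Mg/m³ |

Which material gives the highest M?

Normalizing units and computing the index:
  alloy A: E = 72.60 GPa, ρ = 2450 kg/m³
  alloy V: E = 29.16 GPa, ρ = 2390 kg/m³
  alloy L: E = 3.977 GPa, ρ = 1320 kg/m³
  alloy W: E = 106.3 GPa, ρ = 8500 kg/m³
  alloy Y: E = 3.393 GPa, ρ = 1230 kg/m³
  alloy A: M = 3.48×10⁻³
  alloy V: M = 2.26×10⁻³
  alloy L: M = 1.51×10⁻³
  alloy Y: M = 1.50×10⁻³
  alloy W: M = 1.21×10⁻³
The maximum is for alloy A.

alloy A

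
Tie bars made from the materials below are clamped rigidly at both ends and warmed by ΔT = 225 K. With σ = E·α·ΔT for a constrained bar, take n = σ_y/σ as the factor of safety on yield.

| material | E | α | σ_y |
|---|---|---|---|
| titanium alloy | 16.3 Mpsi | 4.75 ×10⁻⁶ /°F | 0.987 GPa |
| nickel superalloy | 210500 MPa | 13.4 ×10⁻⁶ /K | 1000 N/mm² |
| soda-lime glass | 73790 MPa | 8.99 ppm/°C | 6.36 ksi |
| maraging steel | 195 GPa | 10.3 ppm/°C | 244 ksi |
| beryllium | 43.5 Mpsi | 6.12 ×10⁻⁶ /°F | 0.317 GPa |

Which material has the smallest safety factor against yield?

In consistent units (E in GPa, α in ×10⁻⁶/K, σ_y in MPa):
  titanium alloy: E = 112.4, α = 8.55, σ_y = 987.0 → σ = 216 MPa, n = 4.57
  nickel superalloy: E = 210.5, α = 13.4, σ_y = 1000 → σ = 635 MPa, n = 1.58
  soda-lime glass: E = 73.79, α = 8.99, σ_y = 43.85 → σ = 149 MPa, n = 0.294
  maraging steel: E = 195.0, α = 10.3, σ_y = 1682 → σ = 452 MPa, n = 3.72
  beryllium: E = 299.9, α = 11.0, σ_y = 317.0 → σ = 743 MPa, n = 0.426
Soda-lime glass has the lowest safety factor, n = 0.294.

soda-lime glass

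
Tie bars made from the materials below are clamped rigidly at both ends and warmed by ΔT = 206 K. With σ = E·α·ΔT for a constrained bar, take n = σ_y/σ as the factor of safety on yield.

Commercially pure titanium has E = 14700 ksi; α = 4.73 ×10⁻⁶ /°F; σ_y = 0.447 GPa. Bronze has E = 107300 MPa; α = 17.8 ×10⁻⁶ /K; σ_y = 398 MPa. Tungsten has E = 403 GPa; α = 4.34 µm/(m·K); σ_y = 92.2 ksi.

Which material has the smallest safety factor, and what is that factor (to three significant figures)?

bronze, n = 1.01

In consistent units (E in GPa, α in ×10⁻⁶/K, σ_y in MPa):
  commercially pure titanium: E = 101.4, α = 8.51, σ_y = 447.0 → σ = 178 MPa, n = 2.51
  bronze: E = 107.3, α = 17.8, σ_y = 398.0 → σ = 393 MPa, n = 1.01
  tungsten: E = 403.0, α = 4.34, σ_y = 635.7 → σ = 360 MPa, n = 1.76
Bronze has the lowest safety factor, n = 1.01.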